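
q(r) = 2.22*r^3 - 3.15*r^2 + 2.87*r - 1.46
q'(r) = 6.66*r^2 - 6.3*r + 2.87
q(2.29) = 15.25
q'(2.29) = 23.37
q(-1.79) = -29.42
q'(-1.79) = 35.49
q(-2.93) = -92.75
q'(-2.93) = 78.50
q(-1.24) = -14.09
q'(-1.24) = 20.92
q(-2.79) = -82.20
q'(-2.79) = 72.29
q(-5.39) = -456.08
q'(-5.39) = 230.31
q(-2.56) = -66.70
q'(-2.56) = 62.64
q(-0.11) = -1.82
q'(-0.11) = 3.64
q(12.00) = 3415.54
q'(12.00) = 886.31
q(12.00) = 3415.54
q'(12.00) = 886.31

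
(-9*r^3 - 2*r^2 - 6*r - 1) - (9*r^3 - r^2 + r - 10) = -18*r^3 - r^2 - 7*r + 9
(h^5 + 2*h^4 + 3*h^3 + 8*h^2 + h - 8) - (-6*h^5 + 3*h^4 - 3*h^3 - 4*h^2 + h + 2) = 7*h^5 - h^4 + 6*h^3 + 12*h^2 - 10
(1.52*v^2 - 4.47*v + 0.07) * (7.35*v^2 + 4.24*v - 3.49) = 11.172*v^4 - 26.4097*v^3 - 23.7431*v^2 + 15.8971*v - 0.2443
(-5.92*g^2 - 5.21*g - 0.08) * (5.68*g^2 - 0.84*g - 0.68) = -33.6256*g^4 - 24.62*g^3 + 7.9476*g^2 + 3.61*g + 0.0544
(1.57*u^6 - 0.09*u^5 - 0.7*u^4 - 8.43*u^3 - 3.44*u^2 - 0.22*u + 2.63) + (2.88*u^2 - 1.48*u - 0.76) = 1.57*u^6 - 0.09*u^5 - 0.7*u^4 - 8.43*u^3 - 0.56*u^2 - 1.7*u + 1.87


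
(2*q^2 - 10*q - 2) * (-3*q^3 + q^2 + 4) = -6*q^5 + 32*q^4 - 4*q^3 + 6*q^2 - 40*q - 8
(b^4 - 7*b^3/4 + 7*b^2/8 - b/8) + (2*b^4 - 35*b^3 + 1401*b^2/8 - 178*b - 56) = 3*b^4 - 147*b^3/4 + 176*b^2 - 1425*b/8 - 56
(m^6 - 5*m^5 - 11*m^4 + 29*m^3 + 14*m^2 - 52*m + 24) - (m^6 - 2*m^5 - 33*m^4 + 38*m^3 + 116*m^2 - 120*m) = -3*m^5 + 22*m^4 - 9*m^3 - 102*m^2 + 68*m + 24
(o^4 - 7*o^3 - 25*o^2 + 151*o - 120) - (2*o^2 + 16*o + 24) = o^4 - 7*o^3 - 27*o^2 + 135*o - 144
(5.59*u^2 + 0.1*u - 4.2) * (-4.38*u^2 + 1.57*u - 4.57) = -24.4842*u^4 + 8.3383*u^3 - 6.9933*u^2 - 7.051*u + 19.194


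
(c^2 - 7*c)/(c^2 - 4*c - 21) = c/(c + 3)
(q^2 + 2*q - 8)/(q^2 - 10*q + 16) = (q + 4)/(q - 8)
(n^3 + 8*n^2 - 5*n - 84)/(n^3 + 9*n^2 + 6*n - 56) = (n - 3)/(n - 2)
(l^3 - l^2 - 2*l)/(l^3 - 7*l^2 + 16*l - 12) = l*(l + 1)/(l^2 - 5*l + 6)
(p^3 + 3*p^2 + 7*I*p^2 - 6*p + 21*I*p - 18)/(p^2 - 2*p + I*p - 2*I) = (p^2 + p*(3 + 6*I) + 18*I)/(p - 2)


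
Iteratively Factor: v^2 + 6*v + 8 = (v + 2)*(v + 4)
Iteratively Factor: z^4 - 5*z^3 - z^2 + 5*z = (z + 1)*(z^3 - 6*z^2 + 5*z) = z*(z + 1)*(z^2 - 6*z + 5) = z*(z - 5)*(z + 1)*(z - 1)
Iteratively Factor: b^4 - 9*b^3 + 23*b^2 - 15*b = (b - 1)*(b^3 - 8*b^2 + 15*b) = b*(b - 1)*(b^2 - 8*b + 15) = b*(b - 3)*(b - 1)*(b - 5)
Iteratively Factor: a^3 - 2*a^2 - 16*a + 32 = (a + 4)*(a^2 - 6*a + 8) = (a - 2)*(a + 4)*(a - 4)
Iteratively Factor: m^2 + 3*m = (m + 3)*(m)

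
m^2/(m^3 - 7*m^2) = 1/(m - 7)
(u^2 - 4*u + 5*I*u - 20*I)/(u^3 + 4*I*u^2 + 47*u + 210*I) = (u - 4)/(u^2 - I*u + 42)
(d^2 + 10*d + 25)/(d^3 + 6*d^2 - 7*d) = (d^2 + 10*d + 25)/(d*(d^2 + 6*d - 7))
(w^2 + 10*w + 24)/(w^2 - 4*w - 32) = (w + 6)/(w - 8)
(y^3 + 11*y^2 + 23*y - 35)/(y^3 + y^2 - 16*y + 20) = (y^2 + 6*y - 7)/(y^2 - 4*y + 4)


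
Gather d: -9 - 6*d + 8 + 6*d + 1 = 0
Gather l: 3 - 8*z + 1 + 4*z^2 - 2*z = 4*z^2 - 10*z + 4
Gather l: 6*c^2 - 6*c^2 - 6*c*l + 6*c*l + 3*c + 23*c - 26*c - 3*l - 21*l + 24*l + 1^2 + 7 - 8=0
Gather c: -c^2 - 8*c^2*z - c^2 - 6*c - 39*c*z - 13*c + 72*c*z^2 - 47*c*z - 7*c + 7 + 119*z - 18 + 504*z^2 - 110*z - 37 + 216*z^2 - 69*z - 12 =c^2*(-8*z - 2) + c*(72*z^2 - 86*z - 26) + 720*z^2 - 60*z - 60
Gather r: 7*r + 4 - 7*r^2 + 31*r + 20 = -7*r^2 + 38*r + 24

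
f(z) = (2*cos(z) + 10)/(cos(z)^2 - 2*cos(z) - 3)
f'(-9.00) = 104.25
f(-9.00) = -23.53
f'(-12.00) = 0.15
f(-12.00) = -2.94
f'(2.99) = -2296.40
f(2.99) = -175.40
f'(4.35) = 4.16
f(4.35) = -4.29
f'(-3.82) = -25.42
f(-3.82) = -10.09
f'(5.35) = 0.08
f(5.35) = -2.92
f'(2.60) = -50.20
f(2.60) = -15.01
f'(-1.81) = 2.97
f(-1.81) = -3.86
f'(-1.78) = 2.74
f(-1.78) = -3.77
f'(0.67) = 0.12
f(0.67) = -2.93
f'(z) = (2*sin(z)*cos(z) - 2*sin(z))*(2*cos(z) + 10)/(cos(z)^2 - 2*cos(z) - 3)^2 - 2*sin(z)/(cos(z)^2 - 2*cos(z) - 3) = 2*(cos(z)^2 + 10*cos(z) - 7)*sin(z)/(sin(z)^2 + 2*cos(z) + 2)^2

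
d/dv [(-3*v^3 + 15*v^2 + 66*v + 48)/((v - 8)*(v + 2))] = -3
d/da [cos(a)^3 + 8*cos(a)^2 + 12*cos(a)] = (3*sin(a)^2 - 16*cos(a) - 15)*sin(a)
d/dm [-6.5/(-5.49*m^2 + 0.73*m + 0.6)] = (4.745 - 71.37*m)/(-5.49*m^2 + 0.73*m + 0.6)^2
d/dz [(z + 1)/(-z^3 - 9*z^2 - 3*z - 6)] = (-z^3 - 9*z^2 - 3*z + 3*(z + 1)*(z^2 + 6*z + 1) - 6)/(z^3 + 9*z^2 + 3*z + 6)^2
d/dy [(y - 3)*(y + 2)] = 2*y - 1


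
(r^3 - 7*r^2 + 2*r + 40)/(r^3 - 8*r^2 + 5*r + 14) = (r^3 - 7*r^2 + 2*r + 40)/(r^3 - 8*r^2 + 5*r + 14)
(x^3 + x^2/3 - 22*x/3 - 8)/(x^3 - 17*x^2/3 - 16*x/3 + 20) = (3*x^2 - 5*x - 12)/(3*x^2 - 23*x + 30)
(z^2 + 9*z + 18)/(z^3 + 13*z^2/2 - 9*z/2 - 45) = 2/(2*z - 5)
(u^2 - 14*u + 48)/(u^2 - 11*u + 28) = (u^2 - 14*u + 48)/(u^2 - 11*u + 28)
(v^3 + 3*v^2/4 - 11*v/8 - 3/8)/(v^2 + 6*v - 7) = (8*v^2 + 14*v + 3)/(8*(v + 7))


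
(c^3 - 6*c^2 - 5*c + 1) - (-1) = c^3 - 6*c^2 - 5*c + 2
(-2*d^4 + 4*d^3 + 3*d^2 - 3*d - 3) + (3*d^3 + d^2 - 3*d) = -2*d^4 + 7*d^3 + 4*d^2 - 6*d - 3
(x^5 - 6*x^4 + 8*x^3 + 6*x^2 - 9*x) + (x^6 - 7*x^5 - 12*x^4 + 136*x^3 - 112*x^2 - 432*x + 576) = x^6 - 6*x^5 - 18*x^4 + 144*x^3 - 106*x^2 - 441*x + 576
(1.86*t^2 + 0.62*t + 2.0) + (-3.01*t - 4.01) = 1.86*t^2 - 2.39*t - 2.01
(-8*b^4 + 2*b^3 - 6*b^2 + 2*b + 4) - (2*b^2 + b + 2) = -8*b^4 + 2*b^3 - 8*b^2 + b + 2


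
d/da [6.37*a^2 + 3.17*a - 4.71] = 12.74*a + 3.17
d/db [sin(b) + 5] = cos(b)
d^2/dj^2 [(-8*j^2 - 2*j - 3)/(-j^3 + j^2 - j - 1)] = 4*(4*j^6 + 3*j^5 - 6*j^4 - 36*j^3 + 15*j^2 - 6*j + 6)/(j^9 - 3*j^8 + 6*j^7 - 4*j^6 + 6*j^4 - 2*j^3 + 3*j + 1)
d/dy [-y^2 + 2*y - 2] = 2 - 2*y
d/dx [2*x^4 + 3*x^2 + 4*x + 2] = 8*x^3 + 6*x + 4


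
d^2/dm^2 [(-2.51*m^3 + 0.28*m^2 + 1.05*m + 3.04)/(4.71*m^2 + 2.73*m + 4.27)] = (-5.6843418860808e-14*m^5 - 1.13686837721616e-13*m^4 + 102.933138*m^3 + 195.294402*m^2 - 166.755792*m - 91.23499)/(104.487111*m^6 + 181.687779*m^5 + 389.487798*m^4 + 349.776063*m^3 + 353.102526*m^2 + 149.327451*m + 77.854483)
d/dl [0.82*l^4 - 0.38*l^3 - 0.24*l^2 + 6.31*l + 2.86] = 3.28*l^3 - 1.14*l^2 - 0.48*l + 6.31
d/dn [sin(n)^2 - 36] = sin(2*n)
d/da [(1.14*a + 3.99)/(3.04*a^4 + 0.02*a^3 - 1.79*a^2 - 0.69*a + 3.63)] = (-10.3968*a^4 - 48.564*a^3 + 1.8012*a^2 + 14.2842*a + 6.8913)/(9.2416*a^8 + 0.1216*a^7 - 10.8828*a^6 - 4.2668*a^5 + 25.2469*a^4 + 2.6154*a^3 - 12.5193*a^2 - 5.0094*a + 13.1769)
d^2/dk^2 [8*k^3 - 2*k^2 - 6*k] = 48*k - 4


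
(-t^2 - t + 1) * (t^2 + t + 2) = -t^4 - 2*t^3 - 2*t^2 - t + 2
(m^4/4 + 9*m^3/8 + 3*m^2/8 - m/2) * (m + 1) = m^5/4 + 11*m^4/8 + 3*m^3/2 - m^2/8 - m/2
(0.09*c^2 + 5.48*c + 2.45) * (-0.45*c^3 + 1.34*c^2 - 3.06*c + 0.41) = -0.0405*c^5 - 2.3454*c^4 + 5.9653*c^3 - 13.4489*c^2 - 5.2502*c + 1.0045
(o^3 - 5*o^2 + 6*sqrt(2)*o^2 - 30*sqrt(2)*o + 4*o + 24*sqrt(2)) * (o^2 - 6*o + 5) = o^5 - 11*o^4 + 6*sqrt(2)*o^4 - 66*sqrt(2)*o^3 + 39*o^3 - 49*o^2 + 234*sqrt(2)*o^2 - 294*sqrt(2)*o + 20*o + 120*sqrt(2)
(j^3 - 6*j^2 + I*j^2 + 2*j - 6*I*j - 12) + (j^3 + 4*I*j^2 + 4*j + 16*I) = 2*j^3 - 6*j^2 + 5*I*j^2 + 6*j - 6*I*j - 12 + 16*I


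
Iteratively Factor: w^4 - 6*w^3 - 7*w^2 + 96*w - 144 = (w - 3)*(w^3 - 3*w^2 - 16*w + 48) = (w - 3)^2*(w^2 - 16) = (w - 4)*(w - 3)^2*(w + 4)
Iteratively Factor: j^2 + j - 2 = (j + 2)*(j - 1)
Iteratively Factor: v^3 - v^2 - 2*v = (v + 1)*(v^2 - 2*v) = (v - 2)*(v + 1)*(v)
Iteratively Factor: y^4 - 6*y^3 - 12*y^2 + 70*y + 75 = (y - 5)*(y^3 - y^2 - 17*y - 15) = (y - 5)^2*(y^2 + 4*y + 3) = (y - 5)^2*(y + 1)*(y + 3)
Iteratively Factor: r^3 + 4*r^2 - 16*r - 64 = (r - 4)*(r^2 + 8*r + 16) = (r - 4)*(r + 4)*(r + 4)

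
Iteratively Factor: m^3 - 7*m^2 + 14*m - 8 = (m - 4)*(m^2 - 3*m + 2) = (m - 4)*(m - 1)*(m - 2)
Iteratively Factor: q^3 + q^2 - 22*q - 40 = (q - 5)*(q^2 + 6*q + 8) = (q - 5)*(q + 4)*(q + 2)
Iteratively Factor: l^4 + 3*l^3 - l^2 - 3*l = (l)*(l^3 + 3*l^2 - l - 3) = l*(l - 1)*(l^2 + 4*l + 3) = l*(l - 1)*(l + 3)*(l + 1)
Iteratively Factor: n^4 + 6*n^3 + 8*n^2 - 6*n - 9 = (n - 1)*(n^3 + 7*n^2 + 15*n + 9) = (n - 1)*(n + 3)*(n^2 + 4*n + 3) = (n - 1)*(n + 3)^2*(n + 1)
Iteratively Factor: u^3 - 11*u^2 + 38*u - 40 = (u - 2)*(u^2 - 9*u + 20) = (u - 4)*(u - 2)*(u - 5)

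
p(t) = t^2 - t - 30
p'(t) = 2*t - 1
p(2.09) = -27.72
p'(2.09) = 3.18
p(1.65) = -28.93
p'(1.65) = 2.30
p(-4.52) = -5.05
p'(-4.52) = -10.04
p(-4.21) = -8.07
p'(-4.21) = -9.42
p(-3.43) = -14.81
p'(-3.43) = -7.86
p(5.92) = -0.87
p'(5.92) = 10.84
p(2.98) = -24.10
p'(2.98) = 4.96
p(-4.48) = -5.45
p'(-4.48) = -9.96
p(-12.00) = 126.00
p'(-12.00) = -25.00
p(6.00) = 0.00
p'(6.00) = 11.00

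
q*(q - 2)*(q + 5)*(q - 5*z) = q^4 - 5*q^3*z + 3*q^3 - 15*q^2*z - 10*q^2 + 50*q*z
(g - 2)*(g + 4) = g^2 + 2*g - 8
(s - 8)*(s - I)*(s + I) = s^3 - 8*s^2 + s - 8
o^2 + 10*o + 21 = (o + 3)*(o + 7)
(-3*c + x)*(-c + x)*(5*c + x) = 15*c^3 - 17*c^2*x + c*x^2 + x^3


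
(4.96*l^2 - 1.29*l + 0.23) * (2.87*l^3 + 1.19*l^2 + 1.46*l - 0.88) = 14.2352*l^5 + 2.2001*l^4 + 6.3666*l^3 - 5.9745*l^2 + 1.471*l - 0.2024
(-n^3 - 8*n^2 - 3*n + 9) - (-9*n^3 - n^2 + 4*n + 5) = 8*n^3 - 7*n^2 - 7*n + 4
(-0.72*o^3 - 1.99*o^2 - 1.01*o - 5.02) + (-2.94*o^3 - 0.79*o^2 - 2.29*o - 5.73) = -3.66*o^3 - 2.78*o^2 - 3.3*o - 10.75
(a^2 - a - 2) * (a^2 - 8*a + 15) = a^4 - 9*a^3 + 21*a^2 + a - 30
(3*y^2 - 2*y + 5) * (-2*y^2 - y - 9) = -6*y^4 + y^3 - 35*y^2 + 13*y - 45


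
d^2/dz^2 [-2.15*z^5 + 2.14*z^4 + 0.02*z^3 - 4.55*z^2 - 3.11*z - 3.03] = -43.0*z^3 + 25.68*z^2 + 0.12*z - 9.1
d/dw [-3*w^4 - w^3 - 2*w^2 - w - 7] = -12*w^3 - 3*w^2 - 4*w - 1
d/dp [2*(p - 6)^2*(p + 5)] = 2*(p - 6)*(3*p + 4)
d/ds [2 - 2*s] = -2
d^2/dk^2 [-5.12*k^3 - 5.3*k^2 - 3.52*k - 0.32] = -30.72*k - 10.6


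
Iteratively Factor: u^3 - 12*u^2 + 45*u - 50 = (u - 5)*(u^2 - 7*u + 10) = (u - 5)*(u - 2)*(u - 5)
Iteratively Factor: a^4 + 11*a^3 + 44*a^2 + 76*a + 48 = (a + 2)*(a^3 + 9*a^2 + 26*a + 24) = (a + 2)^2*(a^2 + 7*a + 12) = (a + 2)^2*(a + 3)*(a + 4)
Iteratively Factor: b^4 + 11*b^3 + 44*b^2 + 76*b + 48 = (b + 2)*(b^3 + 9*b^2 + 26*b + 24) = (b + 2)*(b + 4)*(b^2 + 5*b + 6) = (b + 2)^2*(b + 4)*(b + 3)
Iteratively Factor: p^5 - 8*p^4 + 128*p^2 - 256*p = (p - 4)*(p^4 - 4*p^3 - 16*p^2 + 64*p) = (p - 4)*(p + 4)*(p^3 - 8*p^2 + 16*p) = (p - 4)^2*(p + 4)*(p^2 - 4*p) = p*(p - 4)^2*(p + 4)*(p - 4)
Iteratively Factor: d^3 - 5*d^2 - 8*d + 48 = (d - 4)*(d^2 - d - 12) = (d - 4)*(d + 3)*(d - 4)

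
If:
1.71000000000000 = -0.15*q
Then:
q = -11.40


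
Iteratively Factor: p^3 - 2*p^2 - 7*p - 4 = (p - 4)*(p^2 + 2*p + 1) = (p - 4)*(p + 1)*(p + 1)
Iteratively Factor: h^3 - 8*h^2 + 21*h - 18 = (h - 3)*(h^2 - 5*h + 6) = (h - 3)^2*(h - 2)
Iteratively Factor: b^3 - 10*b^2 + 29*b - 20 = (b - 1)*(b^2 - 9*b + 20) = (b - 4)*(b - 1)*(b - 5)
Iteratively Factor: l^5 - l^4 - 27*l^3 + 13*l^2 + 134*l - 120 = (l - 5)*(l^4 + 4*l^3 - 7*l^2 - 22*l + 24) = (l - 5)*(l + 4)*(l^3 - 7*l + 6) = (l - 5)*(l - 2)*(l + 4)*(l^2 + 2*l - 3) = (l - 5)*(l - 2)*(l - 1)*(l + 4)*(l + 3)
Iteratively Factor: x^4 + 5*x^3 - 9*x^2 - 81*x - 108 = (x - 4)*(x^3 + 9*x^2 + 27*x + 27) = (x - 4)*(x + 3)*(x^2 + 6*x + 9) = (x - 4)*(x + 3)^2*(x + 3)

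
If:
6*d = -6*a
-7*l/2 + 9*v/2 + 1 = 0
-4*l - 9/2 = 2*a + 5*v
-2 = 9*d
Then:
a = 2/9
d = -2/9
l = -69/142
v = -767/1278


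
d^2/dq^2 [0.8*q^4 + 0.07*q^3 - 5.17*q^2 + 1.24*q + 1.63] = 9.6*q^2 + 0.42*q - 10.34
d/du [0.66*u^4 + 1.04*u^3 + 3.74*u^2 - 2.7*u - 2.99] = 2.64*u^3 + 3.12*u^2 + 7.48*u - 2.7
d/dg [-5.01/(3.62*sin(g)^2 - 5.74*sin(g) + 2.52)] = (36.2724*sin(g) - 28.7574)*cos(g)/(3.62*sin(g)^2 - 5.74*sin(g) + 2.52)^2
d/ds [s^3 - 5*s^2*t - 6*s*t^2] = 3*s^2 - 10*s*t - 6*t^2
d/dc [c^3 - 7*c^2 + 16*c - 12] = 3*c^2 - 14*c + 16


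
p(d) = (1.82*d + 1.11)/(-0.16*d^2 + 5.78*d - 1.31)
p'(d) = (0.32*d - 5.78)*(1.82*d + 1.11)/(-0.16*d^2 + 5.78*d - 1.31)^2 + 1.82/(-0.16*d^2 + 5.78*d - 1.31)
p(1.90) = 0.50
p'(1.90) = -0.09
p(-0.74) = 0.04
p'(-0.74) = -0.28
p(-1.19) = 0.13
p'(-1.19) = -0.12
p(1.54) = 0.54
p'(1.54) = -0.15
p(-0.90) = 0.08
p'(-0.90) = -0.20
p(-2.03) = 0.19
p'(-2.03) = -0.04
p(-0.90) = 0.08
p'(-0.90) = -0.20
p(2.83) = 0.45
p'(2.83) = -0.03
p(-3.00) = 0.22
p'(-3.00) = -0.02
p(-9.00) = 0.23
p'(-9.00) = 0.00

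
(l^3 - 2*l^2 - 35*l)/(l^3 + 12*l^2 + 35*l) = (l - 7)/(l + 7)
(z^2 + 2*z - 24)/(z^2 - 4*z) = (z + 6)/z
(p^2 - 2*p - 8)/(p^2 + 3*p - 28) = (p + 2)/(p + 7)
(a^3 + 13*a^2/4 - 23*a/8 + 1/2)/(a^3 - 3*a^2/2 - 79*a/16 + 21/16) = 2*(2*a^2 + 7*a - 4)/(4*a^2 - 5*a - 21)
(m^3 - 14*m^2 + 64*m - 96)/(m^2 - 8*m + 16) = m - 6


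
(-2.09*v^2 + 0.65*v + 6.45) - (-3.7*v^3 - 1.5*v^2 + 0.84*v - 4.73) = 3.7*v^3 - 0.59*v^2 - 0.19*v + 11.18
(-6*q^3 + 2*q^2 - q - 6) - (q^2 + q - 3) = -6*q^3 + q^2 - 2*q - 3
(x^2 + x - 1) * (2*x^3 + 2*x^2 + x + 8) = 2*x^5 + 4*x^4 + x^3 + 7*x^2 + 7*x - 8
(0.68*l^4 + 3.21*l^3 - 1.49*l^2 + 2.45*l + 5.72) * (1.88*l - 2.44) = 1.2784*l^5 + 4.3756*l^4 - 10.6336*l^3 + 8.2416*l^2 + 4.7756*l - 13.9568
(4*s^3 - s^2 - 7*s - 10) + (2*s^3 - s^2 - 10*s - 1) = 6*s^3 - 2*s^2 - 17*s - 11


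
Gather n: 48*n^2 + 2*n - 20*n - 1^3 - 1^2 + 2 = 48*n^2 - 18*n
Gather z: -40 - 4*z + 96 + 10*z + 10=6*z + 66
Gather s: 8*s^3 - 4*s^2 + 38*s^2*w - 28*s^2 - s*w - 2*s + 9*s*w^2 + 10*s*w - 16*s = 8*s^3 + s^2*(38*w - 32) + s*(9*w^2 + 9*w - 18)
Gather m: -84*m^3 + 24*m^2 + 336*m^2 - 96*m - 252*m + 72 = -84*m^3 + 360*m^2 - 348*m + 72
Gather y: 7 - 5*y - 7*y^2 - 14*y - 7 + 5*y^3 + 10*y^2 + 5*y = 5*y^3 + 3*y^2 - 14*y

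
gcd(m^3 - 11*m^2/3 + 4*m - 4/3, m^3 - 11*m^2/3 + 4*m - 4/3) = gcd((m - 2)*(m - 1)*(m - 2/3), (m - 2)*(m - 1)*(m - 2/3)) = m^3 - 11*m^2/3 + 4*m - 4/3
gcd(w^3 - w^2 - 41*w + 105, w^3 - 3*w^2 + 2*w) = 1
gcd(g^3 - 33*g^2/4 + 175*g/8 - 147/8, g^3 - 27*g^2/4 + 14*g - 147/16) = g^2 - 21*g/4 + 49/8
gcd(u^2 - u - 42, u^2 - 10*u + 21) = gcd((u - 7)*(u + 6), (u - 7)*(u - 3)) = u - 7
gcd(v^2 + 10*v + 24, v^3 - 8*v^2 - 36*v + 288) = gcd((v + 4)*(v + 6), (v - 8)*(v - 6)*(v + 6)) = v + 6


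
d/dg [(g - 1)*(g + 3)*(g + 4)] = 3*g^2 + 12*g + 5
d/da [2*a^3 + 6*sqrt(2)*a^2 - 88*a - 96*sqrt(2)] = 6*a^2 + 12*sqrt(2)*a - 88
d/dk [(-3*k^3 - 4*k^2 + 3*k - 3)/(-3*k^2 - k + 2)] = (9*k^4 + 6*k^3 - 5*k^2 - 34*k + 3)/(9*k^4 + 6*k^3 - 11*k^2 - 4*k + 4)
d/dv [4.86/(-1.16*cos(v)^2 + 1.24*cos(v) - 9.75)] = (6.0264 - 11.2752*cos(v))*sin(v)/(1.16*cos(v)^2 - 1.24*cos(v) + 9.75)^2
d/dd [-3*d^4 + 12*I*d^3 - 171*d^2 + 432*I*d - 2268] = -12*d^3 + 36*I*d^2 - 342*d + 432*I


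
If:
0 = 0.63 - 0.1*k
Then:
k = 6.30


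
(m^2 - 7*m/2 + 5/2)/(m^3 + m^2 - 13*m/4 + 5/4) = 2*(2*m - 5)/(4*m^2 + 8*m - 5)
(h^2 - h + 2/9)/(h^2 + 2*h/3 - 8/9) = (3*h - 1)/(3*h + 4)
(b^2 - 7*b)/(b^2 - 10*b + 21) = b/(b - 3)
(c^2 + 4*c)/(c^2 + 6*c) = (c + 4)/(c + 6)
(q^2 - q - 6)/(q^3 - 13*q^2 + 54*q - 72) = (q + 2)/(q^2 - 10*q + 24)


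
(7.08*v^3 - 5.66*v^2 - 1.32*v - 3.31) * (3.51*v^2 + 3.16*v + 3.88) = 24.8508*v^5 + 2.5062*v^4 + 4.9516*v^3 - 37.7501*v^2 - 15.5812*v - 12.8428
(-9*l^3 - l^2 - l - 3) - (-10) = -9*l^3 - l^2 - l + 7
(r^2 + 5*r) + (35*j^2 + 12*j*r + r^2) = 35*j^2 + 12*j*r + 2*r^2 + 5*r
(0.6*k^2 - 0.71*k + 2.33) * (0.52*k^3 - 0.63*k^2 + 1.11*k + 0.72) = 0.312*k^5 - 0.7472*k^4 + 2.3249*k^3 - 1.824*k^2 + 2.0751*k + 1.6776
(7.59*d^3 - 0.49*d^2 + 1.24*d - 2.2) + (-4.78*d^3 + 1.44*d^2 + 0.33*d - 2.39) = 2.81*d^3 + 0.95*d^2 + 1.57*d - 4.59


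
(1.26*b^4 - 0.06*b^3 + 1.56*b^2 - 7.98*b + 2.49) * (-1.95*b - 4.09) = -2.457*b^5 - 5.0364*b^4 - 2.7966*b^3 + 9.1806*b^2 + 27.7827*b - 10.1841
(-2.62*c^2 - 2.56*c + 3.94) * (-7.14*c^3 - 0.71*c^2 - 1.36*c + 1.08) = 18.7068*c^5 + 20.1386*c^4 - 22.7508*c^3 - 2.1454*c^2 - 8.1232*c + 4.2552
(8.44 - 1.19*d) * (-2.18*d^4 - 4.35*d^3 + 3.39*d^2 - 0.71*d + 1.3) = 2.5942*d^5 - 13.2227*d^4 - 40.7481*d^3 + 29.4565*d^2 - 7.5394*d + 10.972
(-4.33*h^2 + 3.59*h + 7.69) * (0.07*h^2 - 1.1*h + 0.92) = -0.3031*h^4 + 5.0143*h^3 - 7.3943*h^2 - 5.1562*h + 7.0748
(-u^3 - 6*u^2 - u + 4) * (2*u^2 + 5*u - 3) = -2*u^5 - 17*u^4 - 29*u^3 + 21*u^2 + 23*u - 12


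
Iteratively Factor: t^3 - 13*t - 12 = (t - 4)*(t^2 + 4*t + 3) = (t - 4)*(t + 1)*(t + 3)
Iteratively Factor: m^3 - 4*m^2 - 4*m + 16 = (m - 4)*(m^2 - 4) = (m - 4)*(m - 2)*(m + 2)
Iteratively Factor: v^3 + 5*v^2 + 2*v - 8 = (v - 1)*(v^2 + 6*v + 8) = (v - 1)*(v + 4)*(v + 2)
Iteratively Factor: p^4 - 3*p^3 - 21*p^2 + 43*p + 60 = (p - 3)*(p^3 - 21*p - 20) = (p - 5)*(p - 3)*(p^2 + 5*p + 4) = (p - 5)*(p - 3)*(p + 1)*(p + 4)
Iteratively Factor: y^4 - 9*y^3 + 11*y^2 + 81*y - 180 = (y - 5)*(y^3 - 4*y^2 - 9*y + 36) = (y - 5)*(y - 3)*(y^2 - y - 12) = (y - 5)*(y - 4)*(y - 3)*(y + 3)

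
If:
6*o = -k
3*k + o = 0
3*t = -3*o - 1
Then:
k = 0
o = 0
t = -1/3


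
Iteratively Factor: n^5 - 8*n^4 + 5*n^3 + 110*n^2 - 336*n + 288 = (n - 3)*(n^4 - 5*n^3 - 10*n^2 + 80*n - 96) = (n - 4)*(n - 3)*(n^3 - n^2 - 14*n + 24) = (n - 4)*(n - 3)*(n + 4)*(n^2 - 5*n + 6) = (n - 4)*(n - 3)^2*(n + 4)*(n - 2)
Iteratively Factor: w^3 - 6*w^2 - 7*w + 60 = (w - 5)*(w^2 - w - 12) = (w - 5)*(w + 3)*(w - 4)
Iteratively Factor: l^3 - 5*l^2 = (l - 5)*(l^2) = l*(l - 5)*(l)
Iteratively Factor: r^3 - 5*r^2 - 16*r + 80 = (r - 4)*(r^2 - r - 20) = (r - 4)*(r + 4)*(r - 5)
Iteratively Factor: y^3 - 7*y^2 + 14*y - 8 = (y - 2)*(y^2 - 5*y + 4) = (y - 4)*(y - 2)*(y - 1)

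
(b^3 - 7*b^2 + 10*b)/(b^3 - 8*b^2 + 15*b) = (b - 2)/(b - 3)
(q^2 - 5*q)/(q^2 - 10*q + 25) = q/(q - 5)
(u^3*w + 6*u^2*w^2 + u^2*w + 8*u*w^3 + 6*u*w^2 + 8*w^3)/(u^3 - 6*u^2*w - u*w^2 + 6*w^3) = w*(u^3 + 6*u^2*w + u^2 + 8*u*w^2 + 6*u*w + 8*w^2)/(u^3 - 6*u^2*w - u*w^2 + 6*w^3)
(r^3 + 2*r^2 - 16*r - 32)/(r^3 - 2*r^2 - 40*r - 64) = (r - 4)/(r - 8)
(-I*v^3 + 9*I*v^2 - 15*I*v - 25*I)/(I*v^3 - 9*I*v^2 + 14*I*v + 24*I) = (-v^2 + 10*v - 25)/(v^2 - 10*v + 24)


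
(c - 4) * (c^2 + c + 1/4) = c^3 - 3*c^2 - 15*c/4 - 1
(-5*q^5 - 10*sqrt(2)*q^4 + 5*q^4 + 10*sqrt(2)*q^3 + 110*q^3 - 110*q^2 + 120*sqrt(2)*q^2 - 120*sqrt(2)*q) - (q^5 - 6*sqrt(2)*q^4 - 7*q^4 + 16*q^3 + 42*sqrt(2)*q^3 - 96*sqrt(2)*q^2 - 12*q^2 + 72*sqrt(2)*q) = -6*q^5 - 4*sqrt(2)*q^4 + 12*q^4 - 32*sqrt(2)*q^3 + 94*q^3 - 98*q^2 + 216*sqrt(2)*q^2 - 192*sqrt(2)*q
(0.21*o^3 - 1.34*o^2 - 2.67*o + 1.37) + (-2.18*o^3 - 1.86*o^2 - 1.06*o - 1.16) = -1.97*o^3 - 3.2*o^2 - 3.73*o + 0.21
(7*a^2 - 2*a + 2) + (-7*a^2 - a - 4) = -3*a - 2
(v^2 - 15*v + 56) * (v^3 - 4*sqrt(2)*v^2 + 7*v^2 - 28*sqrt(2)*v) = v^5 - 8*v^4 - 4*sqrt(2)*v^4 - 49*v^3 + 32*sqrt(2)*v^3 + 196*sqrt(2)*v^2 + 392*v^2 - 1568*sqrt(2)*v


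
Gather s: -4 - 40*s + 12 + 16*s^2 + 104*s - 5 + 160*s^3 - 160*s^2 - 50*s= 160*s^3 - 144*s^2 + 14*s + 3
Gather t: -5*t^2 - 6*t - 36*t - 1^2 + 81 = -5*t^2 - 42*t + 80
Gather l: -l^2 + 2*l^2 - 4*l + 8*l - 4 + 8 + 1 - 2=l^2 + 4*l + 3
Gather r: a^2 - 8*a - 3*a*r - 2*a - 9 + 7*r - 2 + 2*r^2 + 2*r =a^2 - 10*a + 2*r^2 + r*(9 - 3*a) - 11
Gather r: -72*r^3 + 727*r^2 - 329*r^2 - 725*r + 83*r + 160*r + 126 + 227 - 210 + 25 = -72*r^3 + 398*r^2 - 482*r + 168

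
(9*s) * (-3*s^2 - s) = -27*s^3 - 9*s^2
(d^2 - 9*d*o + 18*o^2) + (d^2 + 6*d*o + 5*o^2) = 2*d^2 - 3*d*o + 23*o^2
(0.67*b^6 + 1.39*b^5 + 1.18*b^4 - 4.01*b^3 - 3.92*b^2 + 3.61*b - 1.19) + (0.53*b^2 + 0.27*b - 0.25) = 0.67*b^6 + 1.39*b^5 + 1.18*b^4 - 4.01*b^3 - 3.39*b^2 + 3.88*b - 1.44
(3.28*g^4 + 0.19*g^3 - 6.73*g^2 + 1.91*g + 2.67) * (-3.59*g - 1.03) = -11.7752*g^5 - 4.0605*g^4 + 23.965*g^3 + 0.0750000000000011*g^2 - 11.5526*g - 2.7501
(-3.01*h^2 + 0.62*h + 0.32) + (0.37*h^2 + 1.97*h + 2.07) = -2.64*h^2 + 2.59*h + 2.39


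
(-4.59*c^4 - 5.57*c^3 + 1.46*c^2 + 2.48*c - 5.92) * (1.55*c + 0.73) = -7.1145*c^5 - 11.9842*c^4 - 1.8031*c^3 + 4.9098*c^2 - 7.3656*c - 4.3216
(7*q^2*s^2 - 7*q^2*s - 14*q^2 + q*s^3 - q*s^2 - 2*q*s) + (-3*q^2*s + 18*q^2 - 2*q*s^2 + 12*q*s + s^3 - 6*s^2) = 7*q^2*s^2 - 10*q^2*s + 4*q^2 + q*s^3 - 3*q*s^2 + 10*q*s + s^3 - 6*s^2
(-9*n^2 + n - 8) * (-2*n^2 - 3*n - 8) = 18*n^4 + 25*n^3 + 85*n^2 + 16*n + 64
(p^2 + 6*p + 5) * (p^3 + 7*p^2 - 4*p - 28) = p^5 + 13*p^4 + 43*p^3 - 17*p^2 - 188*p - 140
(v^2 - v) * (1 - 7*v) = -7*v^3 + 8*v^2 - v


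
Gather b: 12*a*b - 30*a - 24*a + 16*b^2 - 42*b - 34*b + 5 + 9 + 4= -54*a + 16*b^2 + b*(12*a - 76) + 18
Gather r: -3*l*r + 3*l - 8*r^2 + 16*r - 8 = 3*l - 8*r^2 + r*(16 - 3*l) - 8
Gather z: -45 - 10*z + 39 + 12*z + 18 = 2*z + 12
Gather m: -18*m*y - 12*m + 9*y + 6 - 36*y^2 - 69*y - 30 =m*(-18*y - 12) - 36*y^2 - 60*y - 24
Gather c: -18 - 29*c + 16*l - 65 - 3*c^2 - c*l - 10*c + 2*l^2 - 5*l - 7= -3*c^2 + c*(-l - 39) + 2*l^2 + 11*l - 90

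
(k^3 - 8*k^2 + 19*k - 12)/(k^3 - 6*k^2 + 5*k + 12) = (k - 1)/(k + 1)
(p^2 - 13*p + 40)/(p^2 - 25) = (p - 8)/(p + 5)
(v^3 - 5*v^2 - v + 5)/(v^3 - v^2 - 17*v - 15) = (v - 1)/(v + 3)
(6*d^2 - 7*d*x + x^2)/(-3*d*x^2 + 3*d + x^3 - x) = (-6*d^2 + 7*d*x - x^2)/(3*d*x^2 - 3*d - x^3 + x)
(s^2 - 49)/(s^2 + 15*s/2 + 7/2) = 2*(s - 7)/(2*s + 1)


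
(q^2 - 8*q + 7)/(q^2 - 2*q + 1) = (q - 7)/(q - 1)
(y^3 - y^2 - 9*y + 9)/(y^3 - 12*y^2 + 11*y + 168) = (y^2 - 4*y + 3)/(y^2 - 15*y + 56)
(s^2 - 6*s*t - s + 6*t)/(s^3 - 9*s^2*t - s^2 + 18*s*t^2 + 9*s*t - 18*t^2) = 1/(s - 3*t)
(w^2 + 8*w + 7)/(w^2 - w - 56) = (w + 1)/(w - 8)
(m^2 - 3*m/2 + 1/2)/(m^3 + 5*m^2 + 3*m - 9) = (m - 1/2)/(m^2 + 6*m + 9)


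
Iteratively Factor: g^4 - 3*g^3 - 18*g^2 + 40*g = (g - 2)*(g^3 - g^2 - 20*g) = (g - 2)*(g + 4)*(g^2 - 5*g) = g*(g - 2)*(g + 4)*(g - 5)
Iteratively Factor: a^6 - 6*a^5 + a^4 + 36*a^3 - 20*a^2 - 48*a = (a - 4)*(a^5 - 2*a^4 - 7*a^3 + 8*a^2 + 12*a) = a*(a - 4)*(a^4 - 2*a^3 - 7*a^2 + 8*a + 12) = a*(a - 4)*(a + 2)*(a^3 - 4*a^2 + a + 6) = a*(a - 4)*(a - 3)*(a + 2)*(a^2 - a - 2) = a*(a - 4)*(a - 3)*(a - 2)*(a + 2)*(a + 1)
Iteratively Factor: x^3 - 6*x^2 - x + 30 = (x - 5)*(x^2 - x - 6) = (x - 5)*(x + 2)*(x - 3)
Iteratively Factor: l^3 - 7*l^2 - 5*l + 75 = (l - 5)*(l^2 - 2*l - 15) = (l - 5)*(l + 3)*(l - 5)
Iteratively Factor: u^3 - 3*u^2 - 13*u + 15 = (u - 1)*(u^2 - 2*u - 15) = (u - 1)*(u + 3)*(u - 5)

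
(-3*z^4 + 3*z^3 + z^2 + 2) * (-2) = 6*z^4 - 6*z^3 - 2*z^2 - 4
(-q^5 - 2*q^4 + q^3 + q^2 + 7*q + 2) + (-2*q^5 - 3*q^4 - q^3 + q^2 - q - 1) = -3*q^5 - 5*q^4 + 2*q^2 + 6*q + 1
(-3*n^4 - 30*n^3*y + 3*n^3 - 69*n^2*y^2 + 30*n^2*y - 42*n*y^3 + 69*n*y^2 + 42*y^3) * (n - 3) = -3*n^5 - 30*n^4*y + 12*n^4 - 69*n^3*y^2 + 120*n^3*y - 9*n^3 - 42*n^2*y^3 + 276*n^2*y^2 - 90*n^2*y + 168*n*y^3 - 207*n*y^2 - 126*y^3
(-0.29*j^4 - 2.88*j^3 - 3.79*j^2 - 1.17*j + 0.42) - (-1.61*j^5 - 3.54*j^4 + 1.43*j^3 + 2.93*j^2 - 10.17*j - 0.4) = 1.61*j^5 + 3.25*j^4 - 4.31*j^3 - 6.72*j^2 + 9.0*j + 0.82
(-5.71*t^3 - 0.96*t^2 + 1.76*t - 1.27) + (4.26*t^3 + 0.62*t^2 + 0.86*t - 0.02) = -1.45*t^3 - 0.34*t^2 + 2.62*t - 1.29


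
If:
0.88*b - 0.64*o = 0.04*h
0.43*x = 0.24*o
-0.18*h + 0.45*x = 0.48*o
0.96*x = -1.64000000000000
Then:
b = -2.05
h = 3.89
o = -3.06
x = -1.71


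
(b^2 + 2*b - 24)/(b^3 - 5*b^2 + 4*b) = (b + 6)/(b*(b - 1))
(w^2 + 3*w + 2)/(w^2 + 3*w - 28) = (w^2 + 3*w + 2)/(w^2 + 3*w - 28)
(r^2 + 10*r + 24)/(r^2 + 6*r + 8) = (r + 6)/(r + 2)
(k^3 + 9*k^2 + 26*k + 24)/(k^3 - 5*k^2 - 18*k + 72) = (k^2 + 5*k + 6)/(k^2 - 9*k + 18)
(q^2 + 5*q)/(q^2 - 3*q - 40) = q/(q - 8)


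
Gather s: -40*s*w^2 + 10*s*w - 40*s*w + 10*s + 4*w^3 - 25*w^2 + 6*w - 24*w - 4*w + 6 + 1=s*(-40*w^2 - 30*w + 10) + 4*w^3 - 25*w^2 - 22*w + 7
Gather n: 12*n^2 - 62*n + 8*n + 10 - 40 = 12*n^2 - 54*n - 30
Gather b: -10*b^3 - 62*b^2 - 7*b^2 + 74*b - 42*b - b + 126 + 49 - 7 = -10*b^3 - 69*b^2 + 31*b + 168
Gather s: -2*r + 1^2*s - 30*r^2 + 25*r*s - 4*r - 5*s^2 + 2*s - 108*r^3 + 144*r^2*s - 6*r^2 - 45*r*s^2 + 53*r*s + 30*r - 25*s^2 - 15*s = -108*r^3 - 36*r^2 + 24*r + s^2*(-45*r - 30) + s*(144*r^2 + 78*r - 12)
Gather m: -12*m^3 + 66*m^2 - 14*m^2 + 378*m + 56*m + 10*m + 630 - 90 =-12*m^3 + 52*m^2 + 444*m + 540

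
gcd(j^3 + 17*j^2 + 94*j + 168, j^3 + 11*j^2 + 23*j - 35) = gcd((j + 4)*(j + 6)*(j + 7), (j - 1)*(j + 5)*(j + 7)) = j + 7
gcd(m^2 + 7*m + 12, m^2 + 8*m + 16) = m + 4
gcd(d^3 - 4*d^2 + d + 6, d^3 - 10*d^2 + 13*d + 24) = d^2 - 2*d - 3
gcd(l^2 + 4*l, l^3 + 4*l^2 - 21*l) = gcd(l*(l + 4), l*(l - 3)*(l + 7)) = l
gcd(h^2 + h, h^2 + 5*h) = h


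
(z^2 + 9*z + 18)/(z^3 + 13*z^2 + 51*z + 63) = (z + 6)/(z^2 + 10*z + 21)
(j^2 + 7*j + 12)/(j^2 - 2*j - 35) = (j^2 + 7*j + 12)/(j^2 - 2*j - 35)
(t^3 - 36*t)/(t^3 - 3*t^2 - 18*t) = (t + 6)/(t + 3)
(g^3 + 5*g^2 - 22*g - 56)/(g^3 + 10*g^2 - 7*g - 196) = (g + 2)/(g + 7)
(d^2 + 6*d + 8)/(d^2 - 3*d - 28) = (d + 2)/(d - 7)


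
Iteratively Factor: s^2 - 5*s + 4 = (s - 4)*(s - 1)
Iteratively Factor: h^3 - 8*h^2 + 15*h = (h)*(h^2 - 8*h + 15) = h*(h - 5)*(h - 3)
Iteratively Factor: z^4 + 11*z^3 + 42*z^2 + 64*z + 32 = (z + 4)*(z^3 + 7*z^2 + 14*z + 8) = (z + 4)^2*(z^2 + 3*z + 2) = (z + 1)*(z + 4)^2*(z + 2)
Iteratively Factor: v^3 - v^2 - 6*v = (v)*(v^2 - v - 6) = v*(v - 3)*(v + 2)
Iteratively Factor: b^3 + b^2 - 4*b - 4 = (b + 1)*(b^2 - 4) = (b + 1)*(b + 2)*(b - 2)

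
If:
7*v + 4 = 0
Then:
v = -4/7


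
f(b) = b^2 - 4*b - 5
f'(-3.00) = -10.00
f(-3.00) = 16.00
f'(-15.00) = -34.00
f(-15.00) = 280.00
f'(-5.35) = -14.70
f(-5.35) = 45.02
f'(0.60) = -2.80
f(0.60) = -7.04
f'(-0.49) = -4.98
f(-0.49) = -2.80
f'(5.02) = 6.04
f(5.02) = 0.12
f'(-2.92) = -9.84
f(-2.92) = 15.21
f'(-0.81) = -5.62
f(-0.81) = -1.10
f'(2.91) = 1.82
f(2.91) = -8.17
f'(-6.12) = -16.24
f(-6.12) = 56.93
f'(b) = 2*b - 4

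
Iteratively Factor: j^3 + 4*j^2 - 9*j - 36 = (j + 4)*(j^2 - 9) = (j + 3)*(j + 4)*(j - 3)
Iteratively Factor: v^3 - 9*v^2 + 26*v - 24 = (v - 2)*(v^2 - 7*v + 12) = (v - 3)*(v - 2)*(v - 4)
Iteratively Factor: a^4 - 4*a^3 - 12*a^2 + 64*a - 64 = (a - 2)*(a^3 - 2*a^2 - 16*a + 32) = (a - 2)^2*(a^2 - 16) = (a - 2)^2*(a + 4)*(a - 4)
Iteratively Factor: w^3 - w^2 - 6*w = (w - 3)*(w^2 + 2*w) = (w - 3)*(w + 2)*(w)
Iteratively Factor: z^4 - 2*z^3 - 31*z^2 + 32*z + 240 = (z - 4)*(z^3 + 2*z^2 - 23*z - 60) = (z - 4)*(z + 3)*(z^2 - z - 20) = (z - 4)*(z + 3)*(z + 4)*(z - 5)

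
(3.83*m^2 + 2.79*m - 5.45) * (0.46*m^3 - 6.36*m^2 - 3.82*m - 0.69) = 1.7618*m^5 - 23.0754*m^4 - 34.882*m^3 + 21.3615*m^2 + 18.8939*m + 3.7605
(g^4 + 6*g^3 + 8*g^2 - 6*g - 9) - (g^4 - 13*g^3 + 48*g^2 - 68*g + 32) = 19*g^3 - 40*g^2 + 62*g - 41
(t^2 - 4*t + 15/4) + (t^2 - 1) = 2*t^2 - 4*t + 11/4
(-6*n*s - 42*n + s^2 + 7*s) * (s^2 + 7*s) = -6*n*s^3 - 84*n*s^2 - 294*n*s + s^4 + 14*s^3 + 49*s^2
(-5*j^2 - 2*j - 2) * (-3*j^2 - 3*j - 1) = 15*j^4 + 21*j^3 + 17*j^2 + 8*j + 2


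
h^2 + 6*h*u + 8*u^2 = (h + 2*u)*(h + 4*u)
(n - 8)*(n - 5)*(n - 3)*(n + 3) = n^4 - 13*n^3 + 31*n^2 + 117*n - 360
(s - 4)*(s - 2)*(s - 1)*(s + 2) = s^4 - 5*s^3 + 20*s - 16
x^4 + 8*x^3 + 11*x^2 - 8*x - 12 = (x - 1)*(x + 1)*(x + 2)*(x + 6)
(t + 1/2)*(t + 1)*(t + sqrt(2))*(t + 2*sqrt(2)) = t^4 + 3*t^3/2 + 3*sqrt(2)*t^3 + 9*t^2/2 + 9*sqrt(2)*t^2/2 + 3*sqrt(2)*t/2 + 6*t + 2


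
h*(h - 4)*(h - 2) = h^3 - 6*h^2 + 8*h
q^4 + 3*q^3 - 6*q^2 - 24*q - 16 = (q + 1)*(q + 2)*(q - 2*sqrt(2))*(q + 2*sqrt(2))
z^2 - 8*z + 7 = (z - 7)*(z - 1)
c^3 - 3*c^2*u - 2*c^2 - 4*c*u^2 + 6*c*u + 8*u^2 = (c - 2)*(c - 4*u)*(c + u)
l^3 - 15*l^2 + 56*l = l*(l - 8)*(l - 7)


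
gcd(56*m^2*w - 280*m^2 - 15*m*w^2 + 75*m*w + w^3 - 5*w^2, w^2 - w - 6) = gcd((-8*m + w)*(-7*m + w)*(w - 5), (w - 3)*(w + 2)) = 1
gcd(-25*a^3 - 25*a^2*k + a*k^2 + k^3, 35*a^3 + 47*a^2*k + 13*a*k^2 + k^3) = 5*a^2 + 6*a*k + k^2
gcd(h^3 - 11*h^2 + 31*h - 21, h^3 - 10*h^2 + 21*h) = h^2 - 10*h + 21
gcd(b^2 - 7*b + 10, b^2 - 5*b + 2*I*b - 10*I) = b - 5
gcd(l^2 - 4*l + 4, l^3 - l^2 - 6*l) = 1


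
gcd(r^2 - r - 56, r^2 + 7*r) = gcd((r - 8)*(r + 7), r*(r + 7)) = r + 7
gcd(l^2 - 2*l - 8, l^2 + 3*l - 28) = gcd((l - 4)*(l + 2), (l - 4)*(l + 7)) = l - 4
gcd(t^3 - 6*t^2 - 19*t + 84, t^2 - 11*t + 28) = t - 7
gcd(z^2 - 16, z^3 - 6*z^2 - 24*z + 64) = z + 4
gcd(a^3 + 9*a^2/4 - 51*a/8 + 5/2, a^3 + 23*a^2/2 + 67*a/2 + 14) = a + 4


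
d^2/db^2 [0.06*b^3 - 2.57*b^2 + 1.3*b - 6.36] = 0.36*b - 5.14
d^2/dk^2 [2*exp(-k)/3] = 2*exp(-k)/3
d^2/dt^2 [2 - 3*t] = 0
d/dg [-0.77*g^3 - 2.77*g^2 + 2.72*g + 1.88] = -2.31*g^2 - 5.54*g + 2.72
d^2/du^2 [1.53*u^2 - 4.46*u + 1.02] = 3.06000000000000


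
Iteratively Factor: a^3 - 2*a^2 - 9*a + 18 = (a + 3)*(a^2 - 5*a + 6) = (a - 2)*(a + 3)*(a - 3)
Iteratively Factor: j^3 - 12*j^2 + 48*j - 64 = (j - 4)*(j^2 - 8*j + 16) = (j - 4)^2*(j - 4)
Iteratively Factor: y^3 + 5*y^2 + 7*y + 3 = (y + 1)*(y^2 + 4*y + 3) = (y + 1)*(y + 3)*(y + 1)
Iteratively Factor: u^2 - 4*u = (u)*(u - 4)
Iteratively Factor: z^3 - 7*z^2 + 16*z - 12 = (z - 2)*(z^2 - 5*z + 6) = (z - 3)*(z - 2)*(z - 2)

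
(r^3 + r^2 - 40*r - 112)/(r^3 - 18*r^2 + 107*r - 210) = (r^2 + 8*r + 16)/(r^2 - 11*r + 30)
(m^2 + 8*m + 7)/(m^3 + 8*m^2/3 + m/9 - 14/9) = 9*(m + 7)/(9*m^2 + 15*m - 14)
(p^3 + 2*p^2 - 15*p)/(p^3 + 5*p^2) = (p - 3)/p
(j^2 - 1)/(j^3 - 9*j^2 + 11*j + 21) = (j - 1)/(j^2 - 10*j + 21)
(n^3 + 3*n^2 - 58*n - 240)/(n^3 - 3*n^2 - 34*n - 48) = (n^2 + 11*n + 30)/(n^2 + 5*n + 6)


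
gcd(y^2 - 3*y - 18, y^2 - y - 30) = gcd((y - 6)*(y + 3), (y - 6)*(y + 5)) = y - 6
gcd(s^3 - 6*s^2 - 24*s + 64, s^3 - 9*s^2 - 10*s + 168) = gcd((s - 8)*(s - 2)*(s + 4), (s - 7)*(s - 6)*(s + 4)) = s + 4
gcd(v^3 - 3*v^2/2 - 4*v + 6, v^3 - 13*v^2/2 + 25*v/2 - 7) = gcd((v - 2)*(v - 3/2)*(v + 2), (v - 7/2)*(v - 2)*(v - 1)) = v - 2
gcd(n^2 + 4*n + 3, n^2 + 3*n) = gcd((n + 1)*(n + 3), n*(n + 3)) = n + 3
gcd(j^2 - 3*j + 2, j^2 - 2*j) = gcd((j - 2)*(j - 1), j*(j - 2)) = j - 2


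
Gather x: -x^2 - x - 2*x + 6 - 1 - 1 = -x^2 - 3*x + 4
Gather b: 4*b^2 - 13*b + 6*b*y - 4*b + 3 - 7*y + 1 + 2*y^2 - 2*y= 4*b^2 + b*(6*y - 17) + 2*y^2 - 9*y + 4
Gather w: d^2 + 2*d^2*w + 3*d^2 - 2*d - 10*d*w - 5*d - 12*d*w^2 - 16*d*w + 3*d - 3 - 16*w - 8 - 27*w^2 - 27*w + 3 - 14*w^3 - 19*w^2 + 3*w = 4*d^2 - 4*d - 14*w^3 + w^2*(-12*d - 46) + w*(2*d^2 - 26*d - 40) - 8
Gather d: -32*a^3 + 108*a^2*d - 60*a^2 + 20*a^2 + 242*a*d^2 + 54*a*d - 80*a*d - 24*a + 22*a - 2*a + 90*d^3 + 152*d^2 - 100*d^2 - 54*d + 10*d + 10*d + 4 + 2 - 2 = -32*a^3 - 40*a^2 - 4*a + 90*d^3 + d^2*(242*a + 52) + d*(108*a^2 - 26*a - 34) + 4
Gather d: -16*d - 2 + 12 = 10 - 16*d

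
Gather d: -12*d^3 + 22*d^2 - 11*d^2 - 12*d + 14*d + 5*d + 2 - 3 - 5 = -12*d^3 + 11*d^2 + 7*d - 6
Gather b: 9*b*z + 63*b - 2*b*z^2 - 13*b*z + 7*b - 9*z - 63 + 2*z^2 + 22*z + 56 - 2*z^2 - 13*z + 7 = b*(-2*z^2 - 4*z + 70)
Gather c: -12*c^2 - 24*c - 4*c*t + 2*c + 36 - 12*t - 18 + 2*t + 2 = -12*c^2 + c*(-4*t - 22) - 10*t + 20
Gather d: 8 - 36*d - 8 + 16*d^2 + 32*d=16*d^2 - 4*d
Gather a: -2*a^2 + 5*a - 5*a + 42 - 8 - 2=32 - 2*a^2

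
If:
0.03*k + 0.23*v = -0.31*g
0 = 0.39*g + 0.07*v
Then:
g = -0.179487179487179*v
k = -5.81196581196581*v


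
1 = 1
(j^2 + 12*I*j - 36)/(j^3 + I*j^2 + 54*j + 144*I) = (j + 6*I)/(j^2 - 5*I*j + 24)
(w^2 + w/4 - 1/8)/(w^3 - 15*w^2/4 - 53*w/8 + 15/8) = (2*w + 1)/(2*w^2 - 7*w - 15)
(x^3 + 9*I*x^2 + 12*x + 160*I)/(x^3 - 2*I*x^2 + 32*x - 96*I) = (x^2 + 13*I*x - 40)/(x^2 + 2*I*x + 24)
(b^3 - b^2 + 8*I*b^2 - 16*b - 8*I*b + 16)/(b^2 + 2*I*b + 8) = (b^2 + b*(-1 + 4*I) - 4*I)/(b - 2*I)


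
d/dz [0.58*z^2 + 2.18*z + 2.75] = 1.16*z + 2.18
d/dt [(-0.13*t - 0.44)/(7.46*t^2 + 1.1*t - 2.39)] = (0.9698*t^2 + 6.5648*t + 0.7947)/(55.6516*t^4 + 16.412*t^3 - 34.4488*t^2 - 5.258*t + 5.7121)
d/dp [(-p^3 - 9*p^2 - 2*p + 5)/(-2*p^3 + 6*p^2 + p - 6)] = (-24*p^4 - 10*p^3 + 51*p^2 + 48*p + 7)/(4*p^6 - 24*p^5 + 32*p^4 + 36*p^3 - 71*p^2 - 12*p + 36)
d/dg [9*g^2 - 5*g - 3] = 18*g - 5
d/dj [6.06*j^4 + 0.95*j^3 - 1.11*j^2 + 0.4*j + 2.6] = 24.24*j^3 + 2.85*j^2 - 2.22*j + 0.4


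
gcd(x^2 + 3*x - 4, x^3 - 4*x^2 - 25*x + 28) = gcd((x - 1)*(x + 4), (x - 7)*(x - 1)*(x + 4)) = x^2 + 3*x - 4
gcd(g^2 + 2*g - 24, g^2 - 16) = g - 4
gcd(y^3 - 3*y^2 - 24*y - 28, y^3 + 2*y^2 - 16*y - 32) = y + 2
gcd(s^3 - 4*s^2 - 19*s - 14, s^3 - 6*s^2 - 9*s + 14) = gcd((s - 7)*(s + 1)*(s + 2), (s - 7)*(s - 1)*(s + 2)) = s^2 - 5*s - 14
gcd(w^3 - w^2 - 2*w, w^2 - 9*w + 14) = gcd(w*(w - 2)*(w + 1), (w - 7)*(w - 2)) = w - 2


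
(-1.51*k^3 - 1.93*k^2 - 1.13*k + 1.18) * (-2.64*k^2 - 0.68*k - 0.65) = 3.9864*k^5 + 6.122*k^4 + 5.2771*k^3 - 1.0923*k^2 - 0.0679000000000001*k - 0.767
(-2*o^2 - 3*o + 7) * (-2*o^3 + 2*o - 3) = 4*o^5 + 6*o^4 - 18*o^3 + 23*o - 21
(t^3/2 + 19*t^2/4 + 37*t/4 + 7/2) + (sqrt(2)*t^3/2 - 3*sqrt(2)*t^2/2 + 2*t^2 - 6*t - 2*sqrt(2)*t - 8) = t^3/2 + sqrt(2)*t^3/2 - 3*sqrt(2)*t^2/2 + 27*t^2/4 - 2*sqrt(2)*t + 13*t/4 - 9/2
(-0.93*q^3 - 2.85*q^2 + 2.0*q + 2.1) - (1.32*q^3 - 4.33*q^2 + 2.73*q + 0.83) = -2.25*q^3 + 1.48*q^2 - 0.73*q + 1.27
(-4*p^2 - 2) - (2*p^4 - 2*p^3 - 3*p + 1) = -2*p^4 + 2*p^3 - 4*p^2 + 3*p - 3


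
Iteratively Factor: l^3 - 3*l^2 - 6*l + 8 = (l + 2)*(l^2 - 5*l + 4) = (l - 4)*(l + 2)*(l - 1)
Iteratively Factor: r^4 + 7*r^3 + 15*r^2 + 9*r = (r)*(r^3 + 7*r^2 + 15*r + 9) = r*(r + 3)*(r^2 + 4*r + 3) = r*(r + 3)^2*(r + 1)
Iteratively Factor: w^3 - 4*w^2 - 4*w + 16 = (w + 2)*(w^2 - 6*w + 8) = (w - 4)*(w + 2)*(w - 2)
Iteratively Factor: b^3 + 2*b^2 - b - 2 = (b - 1)*(b^2 + 3*b + 2) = (b - 1)*(b + 1)*(b + 2)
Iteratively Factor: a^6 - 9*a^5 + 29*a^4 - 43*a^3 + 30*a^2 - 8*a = (a - 1)*(a^5 - 8*a^4 + 21*a^3 - 22*a^2 + 8*a) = a*(a - 1)*(a^4 - 8*a^3 + 21*a^2 - 22*a + 8) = a*(a - 1)^2*(a^3 - 7*a^2 + 14*a - 8) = a*(a - 1)^3*(a^2 - 6*a + 8) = a*(a - 2)*(a - 1)^3*(a - 4)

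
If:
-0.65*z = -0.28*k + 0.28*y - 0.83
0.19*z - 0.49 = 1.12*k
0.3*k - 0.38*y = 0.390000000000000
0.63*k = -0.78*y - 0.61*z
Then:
No Solution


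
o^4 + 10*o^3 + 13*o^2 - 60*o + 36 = (o - 1)^2*(o + 6)^2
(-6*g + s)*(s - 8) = -6*g*s + 48*g + s^2 - 8*s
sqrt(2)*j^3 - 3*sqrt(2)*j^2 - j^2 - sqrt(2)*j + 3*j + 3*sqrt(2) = (j - 3)*(j - sqrt(2))*(sqrt(2)*j + 1)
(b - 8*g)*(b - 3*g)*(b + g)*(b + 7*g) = b^4 - 3*b^3*g - 57*b^2*g^2 + 115*b*g^3 + 168*g^4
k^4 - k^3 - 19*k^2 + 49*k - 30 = (k - 3)*(k - 2)*(k - 1)*(k + 5)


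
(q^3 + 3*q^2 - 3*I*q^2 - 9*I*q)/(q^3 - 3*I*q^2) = (q + 3)/q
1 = 1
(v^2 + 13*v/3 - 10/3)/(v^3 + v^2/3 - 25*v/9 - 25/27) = 9*(3*v^2 + 13*v - 10)/(27*v^3 + 9*v^2 - 75*v - 25)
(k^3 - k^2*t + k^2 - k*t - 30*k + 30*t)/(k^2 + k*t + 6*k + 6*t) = (k^2 - k*t - 5*k + 5*t)/(k + t)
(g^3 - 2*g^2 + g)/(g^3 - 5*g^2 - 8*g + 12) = g*(g - 1)/(g^2 - 4*g - 12)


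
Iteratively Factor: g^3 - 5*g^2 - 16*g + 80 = (g - 4)*(g^2 - g - 20) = (g - 5)*(g - 4)*(g + 4)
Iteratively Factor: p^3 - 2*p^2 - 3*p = (p + 1)*(p^2 - 3*p) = p*(p + 1)*(p - 3)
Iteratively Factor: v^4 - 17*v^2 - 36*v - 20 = (v - 5)*(v^3 + 5*v^2 + 8*v + 4) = (v - 5)*(v + 1)*(v^2 + 4*v + 4) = (v - 5)*(v + 1)*(v + 2)*(v + 2)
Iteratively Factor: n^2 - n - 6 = (n - 3)*(n + 2)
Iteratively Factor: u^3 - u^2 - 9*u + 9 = (u + 3)*(u^2 - 4*u + 3) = (u - 3)*(u + 3)*(u - 1)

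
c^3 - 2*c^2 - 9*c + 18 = (c - 3)*(c - 2)*(c + 3)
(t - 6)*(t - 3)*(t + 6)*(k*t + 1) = k*t^4 - 3*k*t^3 - 36*k*t^2 + 108*k*t + t^3 - 3*t^2 - 36*t + 108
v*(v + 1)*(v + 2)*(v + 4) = v^4 + 7*v^3 + 14*v^2 + 8*v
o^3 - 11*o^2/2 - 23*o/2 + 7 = (o - 7)*(o - 1/2)*(o + 2)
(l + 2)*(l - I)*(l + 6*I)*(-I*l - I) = -I*l^4 + 5*l^3 - 3*I*l^3 + 15*l^2 - 8*I*l^2 + 10*l - 18*I*l - 12*I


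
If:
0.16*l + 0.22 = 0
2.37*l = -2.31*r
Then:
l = -1.38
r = 1.41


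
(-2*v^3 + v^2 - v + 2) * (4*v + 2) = -8*v^4 - 2*v^2 + 6*v + 4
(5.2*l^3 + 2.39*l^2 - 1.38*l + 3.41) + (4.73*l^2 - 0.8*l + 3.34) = 5.2*l^3 + 7.12*l^2 - 2.18*l + 6.75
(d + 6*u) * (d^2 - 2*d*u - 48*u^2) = d^3 + 4*d^2*u - 60*d*u^2 - 288*u^3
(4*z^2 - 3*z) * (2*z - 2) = 8*z^3 - 14*z^2 + 6*z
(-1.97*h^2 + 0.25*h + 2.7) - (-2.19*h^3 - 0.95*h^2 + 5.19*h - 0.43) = 2.19*h^3 - 1.02*h^2 - 4.94*h + 3.13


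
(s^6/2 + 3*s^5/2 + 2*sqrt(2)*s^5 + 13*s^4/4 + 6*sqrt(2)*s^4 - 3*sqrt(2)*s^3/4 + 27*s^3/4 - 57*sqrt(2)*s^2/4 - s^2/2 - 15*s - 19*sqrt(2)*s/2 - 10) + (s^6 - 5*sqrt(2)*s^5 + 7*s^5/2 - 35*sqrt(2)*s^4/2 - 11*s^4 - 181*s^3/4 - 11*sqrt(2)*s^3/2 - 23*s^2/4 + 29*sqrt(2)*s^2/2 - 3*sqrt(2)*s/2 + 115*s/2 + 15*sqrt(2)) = 3*s^6/2 - 3*sqrt(2)*s^5 + 5*s^5 - 23*sqrt(2)*s^4/2 - 31*s^4/4 - 77*s^3/2 - 25*sqrt(2)*s^3/4 - 25*s^2/4 + sqrt(2)*s^2/4 - 11*sqrt(2)*s + 85*s/2 - 10 + 15*sqrt(2)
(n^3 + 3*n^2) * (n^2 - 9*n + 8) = n^5 - 6*n^4 - 19*n^3 + 24*n^2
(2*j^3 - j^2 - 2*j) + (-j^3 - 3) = j^3 - j^2 - 2*j - 3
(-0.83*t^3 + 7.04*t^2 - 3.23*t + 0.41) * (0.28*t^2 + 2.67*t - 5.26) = -0.2324*t^5 - 0.2449*t^4 + 22.2582*t^3 - 45.5397*t^2 + 18.0845*t - 2.1566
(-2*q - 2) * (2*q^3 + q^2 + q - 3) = -4*q^4 - 6*q^3 - 4*q^2 + 4*q + 6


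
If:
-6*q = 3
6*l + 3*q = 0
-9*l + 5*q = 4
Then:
No Solution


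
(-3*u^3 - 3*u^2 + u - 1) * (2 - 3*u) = 9*u^4 + 3*u^3 - 9*u^2 + 5*u - 2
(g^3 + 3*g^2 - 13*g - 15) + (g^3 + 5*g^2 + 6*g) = 2*g^3 + 8*g^2 - 7*g - 15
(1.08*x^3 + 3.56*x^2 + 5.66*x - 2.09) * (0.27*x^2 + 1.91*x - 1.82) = 0.2916*x^5 + 3.024*x^4 + 6.3622*x^3 + 3.7671*x^2 - 14.2931*x + 3.8038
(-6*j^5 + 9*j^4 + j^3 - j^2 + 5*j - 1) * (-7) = 42*j^5 - 63*j^4 - 7*j^3 + 7*j^2 - 35*j + 7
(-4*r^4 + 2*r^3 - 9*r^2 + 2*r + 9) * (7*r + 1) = -28*r^5 + 10*r^4 - 61*r^3 + 5*r^2 + 65*r + 9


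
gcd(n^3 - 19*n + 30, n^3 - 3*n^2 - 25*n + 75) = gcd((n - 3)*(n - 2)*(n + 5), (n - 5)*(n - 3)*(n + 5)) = n^2 + 2*n - 15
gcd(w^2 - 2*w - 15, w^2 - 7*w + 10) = w - 5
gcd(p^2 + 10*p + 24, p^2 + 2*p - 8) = p + 4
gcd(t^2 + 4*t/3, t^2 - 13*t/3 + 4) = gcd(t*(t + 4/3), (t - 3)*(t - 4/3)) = 1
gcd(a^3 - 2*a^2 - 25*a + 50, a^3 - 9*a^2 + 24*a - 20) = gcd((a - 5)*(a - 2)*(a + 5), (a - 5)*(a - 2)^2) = a^2 - 7*a + 10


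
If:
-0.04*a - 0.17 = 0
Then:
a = -4.25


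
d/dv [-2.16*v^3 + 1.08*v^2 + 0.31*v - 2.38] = -6.48*v^2 + 2.16*v + 0.31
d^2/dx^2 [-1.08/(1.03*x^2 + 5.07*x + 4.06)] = (2.291544*x^2 + 11.279736*x - 1.08*(2.06*x + 5.07)*(4.12*x + 10.14) + 9.032688)/(1.03*x^2 + 5.07*x + 4.06)^3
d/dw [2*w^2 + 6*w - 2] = 4*w + 6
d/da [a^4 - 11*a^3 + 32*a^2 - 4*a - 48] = 4*a^3 - 33*a^2 + 64*a - 4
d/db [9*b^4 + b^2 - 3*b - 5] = 36*b^3 + 2*b - 3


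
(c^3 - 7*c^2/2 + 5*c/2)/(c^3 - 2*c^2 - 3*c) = (-2*c^2 + 7*c - 5)/(2*(-c^2 + 2*c + 3))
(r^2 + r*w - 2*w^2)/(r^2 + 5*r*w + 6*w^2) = (r - w)/(r + 3*w)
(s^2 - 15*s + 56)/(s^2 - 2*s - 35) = (s - 8)/(s + 5)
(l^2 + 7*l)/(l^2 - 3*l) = (l + 7)/(l - 3)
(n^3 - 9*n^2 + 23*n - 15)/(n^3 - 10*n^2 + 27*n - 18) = (n - 5)/(n - 6)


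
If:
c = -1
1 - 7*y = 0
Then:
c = -1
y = 1/7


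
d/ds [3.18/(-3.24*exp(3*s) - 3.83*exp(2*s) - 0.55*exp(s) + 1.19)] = (30.9096*exp(2*s) + 24.3588*exp(s) + 1.749)*exp(s)/(3.24*exp(3*s) + 3.83*exp(2*s) + 0.55*exp(s) - 1.19)^2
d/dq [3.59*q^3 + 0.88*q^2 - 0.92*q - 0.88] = 10.77*q^2 + 1.76*q - 0.92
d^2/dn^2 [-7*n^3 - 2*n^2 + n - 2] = -42*n - 4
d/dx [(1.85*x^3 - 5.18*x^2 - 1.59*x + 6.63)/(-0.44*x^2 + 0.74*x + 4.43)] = (-0.814*x^4 + 2.738*x^3 + 20.0537*x^2 - 40.0604*x - 11.9499)/(0.1936*x^4 - 0.6512*x^3 - 3.3508*x^2 + 6.5564*x + 19.6249)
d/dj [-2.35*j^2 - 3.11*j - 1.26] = -4.7*j - 3.11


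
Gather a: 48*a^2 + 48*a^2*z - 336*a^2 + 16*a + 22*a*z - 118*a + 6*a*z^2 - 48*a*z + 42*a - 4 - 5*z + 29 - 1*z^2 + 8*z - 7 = a^2*(48*z - 288) + a*(6*z^2 - 26*z - 60) - z^2 + 3*z + 18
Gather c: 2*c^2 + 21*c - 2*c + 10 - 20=2*c^2 + 19*c - 10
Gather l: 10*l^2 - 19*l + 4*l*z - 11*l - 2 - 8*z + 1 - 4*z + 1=10*l^2 + l*(4*z - 30) - 12*z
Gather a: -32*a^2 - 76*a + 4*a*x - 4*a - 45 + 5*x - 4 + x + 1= -32*a^2 + a*(4*x - 80) + 6*x - 48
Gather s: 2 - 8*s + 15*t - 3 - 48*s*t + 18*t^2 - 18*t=s*(-48*t - 8) + 18*t^2 - 3*t - 1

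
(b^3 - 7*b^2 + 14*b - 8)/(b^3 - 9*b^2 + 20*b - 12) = (b - 4)/(b - 6)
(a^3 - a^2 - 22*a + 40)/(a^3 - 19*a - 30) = (-a^3 + a^2 + 22*a - 40)/(-a^3 + 19*a + 30)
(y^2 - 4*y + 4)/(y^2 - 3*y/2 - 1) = 2*(y - 2)/(2*y + 1)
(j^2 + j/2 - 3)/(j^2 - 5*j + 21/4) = 2*(j + 2)/(2*j - 7)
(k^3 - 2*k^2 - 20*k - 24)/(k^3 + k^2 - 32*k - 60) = (k + 2)/(k + 5)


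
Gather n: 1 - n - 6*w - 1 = -n - 6*w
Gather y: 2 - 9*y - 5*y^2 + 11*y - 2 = -5*y^2 + 2*y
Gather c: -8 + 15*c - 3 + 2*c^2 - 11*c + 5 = 2*c^2 + 4*c - 6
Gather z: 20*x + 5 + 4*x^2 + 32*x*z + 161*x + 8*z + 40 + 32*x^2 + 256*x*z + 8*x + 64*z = 36*x^2 + 189*x + z*(288*x + 72) + 45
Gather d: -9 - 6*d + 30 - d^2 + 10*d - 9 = -d^2 + 4*d + 12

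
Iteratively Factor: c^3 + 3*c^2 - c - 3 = (c + 1)*(c^2 + 2*c - 3) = (c + 1)*(c + 3)*(c - 1)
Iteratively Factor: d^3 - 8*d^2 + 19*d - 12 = (d - 1)*(d^2 - 7*d + 12) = (d - 3)*(d - 1)*(d - 4)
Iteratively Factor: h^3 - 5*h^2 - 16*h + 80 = (h + 4)*(h^2 - 9*h + 20) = (h - 5)*(h + 4)*(h - 4)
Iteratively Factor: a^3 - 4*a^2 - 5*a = (a - 5)*(a^2 + a) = a*(a - 5)*(a + 1)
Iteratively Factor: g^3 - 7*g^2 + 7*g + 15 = (g - 5)*(g^2 - 2*g - 3) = (g - 5)*(g + 1)*(g - 3)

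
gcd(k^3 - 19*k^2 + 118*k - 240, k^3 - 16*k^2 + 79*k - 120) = k^2 - 13*k + 40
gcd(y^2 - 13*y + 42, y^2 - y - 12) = 1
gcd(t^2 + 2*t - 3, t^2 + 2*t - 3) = t^2 + 2*t - 3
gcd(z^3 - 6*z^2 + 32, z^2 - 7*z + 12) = z - 4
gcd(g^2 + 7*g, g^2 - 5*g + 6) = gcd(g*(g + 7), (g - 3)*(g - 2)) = 1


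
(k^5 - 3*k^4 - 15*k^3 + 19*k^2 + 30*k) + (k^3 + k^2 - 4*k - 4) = k^5 - 3*k^4 - 14*k^3 + 20*k^2 + 26*k - 4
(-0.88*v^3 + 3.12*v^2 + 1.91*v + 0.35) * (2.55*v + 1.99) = -2.244*v^4 + 6.2048*v^3 + 11.0793*v^2 + 4.6934*v + 0.6965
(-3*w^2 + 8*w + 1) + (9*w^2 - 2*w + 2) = 6*w^2 + 6*w + 3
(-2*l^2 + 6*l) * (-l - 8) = 2*l^3 + 10*l^2 - 48*l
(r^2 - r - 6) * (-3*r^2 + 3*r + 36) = -3*r^4 + 6*r^3 + 51*r^2 - 54*r - 216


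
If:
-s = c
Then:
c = -s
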